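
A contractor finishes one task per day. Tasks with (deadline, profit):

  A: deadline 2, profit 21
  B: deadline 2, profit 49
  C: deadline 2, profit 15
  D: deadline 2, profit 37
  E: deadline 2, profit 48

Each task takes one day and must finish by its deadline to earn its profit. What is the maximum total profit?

Sort by profit descending; place each in the latest free slot ≤ its deadline.
Profit order: B=49 E=48 D=37 A=21 C=15
Assign: B→slot 2, E→slot 1, D skipped, A skipped, C skipped.
Slots: [1:E] [2:B]
Profit = 48 + 49 = 97

97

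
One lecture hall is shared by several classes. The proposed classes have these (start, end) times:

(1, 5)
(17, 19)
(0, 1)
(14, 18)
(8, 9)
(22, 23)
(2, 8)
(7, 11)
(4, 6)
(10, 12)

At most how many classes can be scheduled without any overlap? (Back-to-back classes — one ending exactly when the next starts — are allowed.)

By end time: (0,1), (1,5), (4,6), (2,8), (8,9), (7,11), (10,12), (14,18), (17,19), (22,23).
Pick (0,1); next start ≥ 1 → (1,5); next start ≥ 5 → (8,9); next start ≥ 9 → (10,12); next start ≥ 12 → (14,18); next start ≥ 18 → (22,23).
Selected 6 classes.

6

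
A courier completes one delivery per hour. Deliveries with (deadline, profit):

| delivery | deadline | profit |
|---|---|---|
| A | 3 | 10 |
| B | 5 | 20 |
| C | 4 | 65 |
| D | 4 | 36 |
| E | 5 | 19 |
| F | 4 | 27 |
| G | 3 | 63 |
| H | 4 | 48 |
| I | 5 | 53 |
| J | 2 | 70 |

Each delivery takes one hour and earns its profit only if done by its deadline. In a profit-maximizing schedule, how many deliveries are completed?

5

Take jobs in profit order; each goes to the latest open slot no later than its deadline.
Profit order: J=70 C=65 G=63 I=53 H=48 D=36 F=27 B=20 E=19 A=10
Assign: J→slot 2, C→slot 4, G→slot 3, I→slot 5, H→slot 1, D skipped, F skipped, B skipped, E skipped, A skipped.
Slots: [1:H] [2:J] [3:G] [4:C] [5:I]
5 of 10 scheduled.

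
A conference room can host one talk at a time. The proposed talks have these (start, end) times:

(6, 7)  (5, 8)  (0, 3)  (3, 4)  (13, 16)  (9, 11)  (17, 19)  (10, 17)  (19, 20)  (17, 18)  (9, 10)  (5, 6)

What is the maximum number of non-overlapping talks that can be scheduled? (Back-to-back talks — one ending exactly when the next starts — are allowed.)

8

Sorted by end: (0,3)  (3,4)  (5,6)  (6,7)  (5,8)  (9,10)  (9,11)  (13,16)  (10,17)  (17,18)  (17,19)  (19,20)
take (0,3); take (3,4); take (5,6); take (6,7); skip (5,8); take (9,10); skip (9,11); take (13,16); take (17,18); skip (17,19); take (19,20).
Selected 8 talks.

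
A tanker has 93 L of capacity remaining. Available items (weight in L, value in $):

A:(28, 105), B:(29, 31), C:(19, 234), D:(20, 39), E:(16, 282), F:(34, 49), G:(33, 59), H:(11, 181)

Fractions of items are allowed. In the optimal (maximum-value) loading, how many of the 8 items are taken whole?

Ratios (sorted): E 17.62, H 16.45, C 12.32, A 3.75, D 1.95, G 1.79, F 1.44, B 1.07
take E (16 @ 282); take H (11 @ 181); take C (19 @ 234); take A (28 @ 105); take 19/20 of D → 37.05. Capacity used 93/93.
4 item(s) taken whole; one partial (take 19/20 of D).

4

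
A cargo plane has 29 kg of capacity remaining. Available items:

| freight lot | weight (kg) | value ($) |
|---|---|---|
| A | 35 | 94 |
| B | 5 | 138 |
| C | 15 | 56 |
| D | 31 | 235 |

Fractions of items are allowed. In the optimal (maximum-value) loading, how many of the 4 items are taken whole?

Greedy by value/weight ratio, highest first.
Order: B (138/5=27.60) > D (235/31=7.58) > C (56/15=3.73) > A (94/35=2.69)
Fill: take B (5 @ 138) → take 24/31 of D → 181.94; 29/29 used.
1 item(s) taken whole; one partial (take 24/31 of D).

1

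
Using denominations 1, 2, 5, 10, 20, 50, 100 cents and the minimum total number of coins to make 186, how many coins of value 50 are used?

1

Greedy: take as many of the largest coin as possible, then repeat with the remainder.
186 − 1×100→86 − 1×50→36 − 1×20→16 − 1×10→6 − 1×5→1 − 1×1→0
Count of 50: 1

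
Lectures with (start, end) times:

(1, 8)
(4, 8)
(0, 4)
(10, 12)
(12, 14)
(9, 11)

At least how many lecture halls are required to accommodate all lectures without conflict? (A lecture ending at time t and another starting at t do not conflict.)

2

The answer is the maximum number of intervals overlapping at any instant.
Events (time:±→running): 0:+→1 1:+→2 … peak 2.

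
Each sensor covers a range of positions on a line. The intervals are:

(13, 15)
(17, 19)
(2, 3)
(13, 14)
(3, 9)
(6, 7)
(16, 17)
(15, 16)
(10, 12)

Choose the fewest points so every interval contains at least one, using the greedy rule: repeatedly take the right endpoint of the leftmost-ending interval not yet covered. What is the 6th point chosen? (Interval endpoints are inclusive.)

19

Sorted: [2,3] [6,7] [3,9] [10,12] [13,14] [13,15] [15,16] [16,17] [17,19]
{[2,3]} hit by 3; {[6,7],[3,9]} hit by 7; {[10,12]} hit by 12; {[13,14],[13,15]} hit by 14; {[15,16],[16,17]} hit by 16; {[17,19]} hit by 19.
Points: 3, 7, 12, 14, 16, 19 (6 total).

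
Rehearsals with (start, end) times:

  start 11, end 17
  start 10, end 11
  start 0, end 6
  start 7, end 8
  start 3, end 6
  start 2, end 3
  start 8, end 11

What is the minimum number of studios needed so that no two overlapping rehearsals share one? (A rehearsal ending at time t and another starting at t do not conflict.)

Count concurrent intervals with a sweep; the peak is the room count.
starts: [0, 2, 3, 7, 8, 10, 11]
ends:   [3, 6, 6, 8, 11, 11, 17]
s0→1 s2→2  — peak 2.

2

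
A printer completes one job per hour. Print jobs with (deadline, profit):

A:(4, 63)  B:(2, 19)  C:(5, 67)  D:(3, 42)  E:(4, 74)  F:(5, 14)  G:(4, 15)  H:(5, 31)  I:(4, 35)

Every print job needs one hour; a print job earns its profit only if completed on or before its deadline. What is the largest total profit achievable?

281

Take jobs in profit order; each goes to the latest open slot no later than its deadline.
By profit: E(d4,74), C(d5,67), A(d4,63), D(d3,42), I(d4,35), H(d5,31), B(d2,19), G(d4,15), F(d5,14)
E→slot 4; C→slot 5; A→slot 3; D→slot 2; I→slot 1; H skipped; B skipped; G skipped; F skipped.
Profit = 35 + 42 + 63 + 74 + 67 = 281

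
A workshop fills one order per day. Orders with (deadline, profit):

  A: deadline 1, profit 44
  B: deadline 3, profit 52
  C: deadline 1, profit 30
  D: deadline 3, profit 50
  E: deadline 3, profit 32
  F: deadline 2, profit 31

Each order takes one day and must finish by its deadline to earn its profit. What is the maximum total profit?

Take jobs in profit order; each goes to the latest open slot no later than its deadline.
By profit: B(d3,52), D(d3,50), A(d1,44), E(d3,32), F(d2,31), C(d1,30)
B→slot 3; D→slot 2; A→slot 1; E skipped; F skipped; C skipped.
Profit = 44 + 50 + 52 = 146

146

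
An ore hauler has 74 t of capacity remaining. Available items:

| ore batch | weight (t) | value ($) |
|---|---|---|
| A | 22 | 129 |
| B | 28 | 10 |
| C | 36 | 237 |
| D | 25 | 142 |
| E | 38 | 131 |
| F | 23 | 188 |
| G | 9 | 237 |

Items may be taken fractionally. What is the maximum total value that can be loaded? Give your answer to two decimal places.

697.18

Ratios (sorted): G 26.33, F 8.17, C 6.58, A 5.86, D 5.68, E 3.45, B 0.36
take G (9 @ 237); take F (23 @ 188); take C (36 @ 237); take 6/22 of A → 35.18. Capacity used 74/74.
Total value = 697.18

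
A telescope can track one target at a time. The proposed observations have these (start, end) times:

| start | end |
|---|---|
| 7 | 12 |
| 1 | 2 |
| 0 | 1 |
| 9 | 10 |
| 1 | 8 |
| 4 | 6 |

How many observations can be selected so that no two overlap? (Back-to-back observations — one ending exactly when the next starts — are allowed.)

Sorted by end: (0,1)  (1,2)  (4,6)  (1,8)  (9,10)  (7,12)
take (0,1); take (1,2); take (4,6); skip (1,8); take (9,10).
Selected 4 observations.

4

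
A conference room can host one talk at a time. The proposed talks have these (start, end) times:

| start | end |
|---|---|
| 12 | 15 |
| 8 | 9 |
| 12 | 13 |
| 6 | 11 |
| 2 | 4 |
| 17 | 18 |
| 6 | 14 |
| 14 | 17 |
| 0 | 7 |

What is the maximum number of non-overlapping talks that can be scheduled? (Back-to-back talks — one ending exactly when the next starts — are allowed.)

Order by finish time; keep every interval that doesn't clash with the previous kept one.
Sorted by end: (2,4)  (0,7)  (8,9)  (6,11)  (12,13)  (6,14)  (12,15)  (14,17)  (17,18)
take (2,4); skip (0,7); take (8,9); take (12,13); skip (12,15); take (14,17); take (17,18).
Selected 5 talks.

5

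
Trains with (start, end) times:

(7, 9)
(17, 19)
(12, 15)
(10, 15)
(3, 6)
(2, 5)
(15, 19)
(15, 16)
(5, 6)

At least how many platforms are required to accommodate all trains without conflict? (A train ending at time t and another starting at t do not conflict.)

The answer is the maximum number of intervals overlapping at any instant.
starts: [2, 3, 5, 7, 10, 12, 15, 15, 17]
ends:   [5, 6, 6, 9, 15, 15, 16, 19, 19]
s2→1 s3→2  — peak 2.

2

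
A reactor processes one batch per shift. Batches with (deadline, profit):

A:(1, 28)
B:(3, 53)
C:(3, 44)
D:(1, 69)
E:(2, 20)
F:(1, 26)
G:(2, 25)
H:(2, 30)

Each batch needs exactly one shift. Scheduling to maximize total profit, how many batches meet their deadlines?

Take jobs in profit order; each goes to the latest open slot no later than its deadline.
Profit order: D=69 B=53 C=44 H=30 A=28 F=26 G=25 E=20
Assign: D→slot 1, B→slot 3, C→slot 2, H skipped, A skipped, F skipped, G skipped, E skipped.
Slots: [1:D] [2:C] [3:B]
3 of 8 scheduled.

3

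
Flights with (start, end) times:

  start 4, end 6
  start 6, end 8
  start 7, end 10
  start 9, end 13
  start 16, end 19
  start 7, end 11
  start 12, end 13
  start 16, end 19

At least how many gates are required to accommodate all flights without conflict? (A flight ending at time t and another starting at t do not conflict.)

Events (time:±→running): 4:+→1 6:-→0 6:+→1 7:+→2 7:+→3 … peak 3.

3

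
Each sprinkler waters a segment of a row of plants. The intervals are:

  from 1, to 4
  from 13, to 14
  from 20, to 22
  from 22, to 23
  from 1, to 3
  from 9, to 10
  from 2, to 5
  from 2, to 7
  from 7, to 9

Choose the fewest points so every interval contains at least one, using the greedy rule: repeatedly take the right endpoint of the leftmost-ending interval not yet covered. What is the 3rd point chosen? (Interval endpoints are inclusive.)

Sort by right endpoint; whenever an interval is uncovered, place a point at its right end.
Sorted: [1,3] [1,4] [2,5] [2,7] [7,9] [9,10] [13,14] [20,22] [22,23]
{[1,3],[1,4],[2,5],[2,7]} hit by 3; {[7,9],[9,10]} hit by 9; {[13,14]} hit by 14; {[20,22],[22,23]} hit by 22.
Points: 3, 9, 14, 22 (4 total).

14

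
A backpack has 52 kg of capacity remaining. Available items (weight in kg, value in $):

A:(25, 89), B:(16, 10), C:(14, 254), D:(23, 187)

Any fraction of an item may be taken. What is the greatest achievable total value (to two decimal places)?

494.40

Ratios (sorted): C 18.14, D 8.13, A 3.56, B 0.62
take C (14 @ 254); take D (23 @ 187); take 15/25 of A → 53.40. Capacity used 52/52.
Total value = 494.40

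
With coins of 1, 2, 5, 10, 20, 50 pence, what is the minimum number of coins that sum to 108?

5

108 − 2×50→8 − 1×5→3 − 1×2→1 − 1×1→0
Total coins = 2 + 1 + 1 + 1 = 5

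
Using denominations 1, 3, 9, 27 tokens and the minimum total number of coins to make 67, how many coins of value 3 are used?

1

67 = 2×27 + 1×9 + 1×3 + 1×1
Count of 3: 1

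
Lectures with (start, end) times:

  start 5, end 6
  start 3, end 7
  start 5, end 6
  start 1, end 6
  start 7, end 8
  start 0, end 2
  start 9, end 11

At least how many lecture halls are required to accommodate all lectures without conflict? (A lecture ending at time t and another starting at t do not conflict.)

4

The answer is the maximum number of intervals overlapping at any instant.
Events (time:±→running): 0:+→1 1:+→2 2:-→1 3:+→2 5:+→3 5:+→4 … peak 4.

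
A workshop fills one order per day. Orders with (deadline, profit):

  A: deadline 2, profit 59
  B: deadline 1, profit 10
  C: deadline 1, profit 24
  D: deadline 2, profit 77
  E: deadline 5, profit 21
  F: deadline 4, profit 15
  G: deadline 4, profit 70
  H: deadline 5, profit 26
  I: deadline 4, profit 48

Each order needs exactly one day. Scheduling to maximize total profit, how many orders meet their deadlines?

Profit order: D=77 G=70 A=59 I=48 H=26 C=24 E=21 F=15 B=10
Assign: D→slot 2, G→slot 4, A→slot 1, I→slot 3, H→slot 5, C skipped, E skipped, F skipped, B skipped.
Slots: [1:A] [2:D] [3:I] [4:G] [5:H]
5 of 9 scheduled.

5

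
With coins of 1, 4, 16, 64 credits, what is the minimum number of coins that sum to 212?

5

212 = 3×64 + 1×16 + 1×4
Total coins = 3 + 1 + 1 = 5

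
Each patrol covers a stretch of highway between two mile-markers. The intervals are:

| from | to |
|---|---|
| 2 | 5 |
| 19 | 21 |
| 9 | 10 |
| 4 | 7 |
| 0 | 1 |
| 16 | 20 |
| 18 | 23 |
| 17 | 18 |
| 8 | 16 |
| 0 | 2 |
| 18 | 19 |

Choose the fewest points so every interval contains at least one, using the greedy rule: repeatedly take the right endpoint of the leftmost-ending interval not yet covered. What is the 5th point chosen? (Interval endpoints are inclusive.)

21

Sorted: [0,1] [0,2] [2,5] [4,7] [9,10] [8,16] [17,18] [18,19] [16,20] [19,21] [18,23]
{[0,1],[0,2]} hit by 1; {[2,5],[4,7]} hit by 5; {[9,10],[8,16]} hit by 10; {[17,18],[18,19],[16,20]} hit by 18; {[19,21],[18,23]} hit by 21.
Points: 1, 5, 10, 18, 21 (5 total).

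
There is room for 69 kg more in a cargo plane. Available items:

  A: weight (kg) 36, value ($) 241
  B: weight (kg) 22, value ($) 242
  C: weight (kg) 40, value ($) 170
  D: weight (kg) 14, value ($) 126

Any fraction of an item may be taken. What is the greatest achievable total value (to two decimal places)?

588.92

Sort by value per unit weight and fill in that order.
Ratios (sorted): B 11.00, D 9.00, A 6.69, C 4.25
take B (22 @ 242); take D (14 @ 126); take 33/36 of A → 220.92. Capacity used 69/69.
Total value = 588.92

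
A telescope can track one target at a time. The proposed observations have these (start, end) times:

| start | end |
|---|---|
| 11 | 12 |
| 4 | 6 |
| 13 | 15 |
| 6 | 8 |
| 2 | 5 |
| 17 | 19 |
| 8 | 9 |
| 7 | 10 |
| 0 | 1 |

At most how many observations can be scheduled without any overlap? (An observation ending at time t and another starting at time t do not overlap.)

7

By end time: (0,1), (2,5), (4,6), (6,8), (8,9), (7,10), (11,12), (13,15), (17,19).
Pick (0,1); next start ≥ 1 → (2,5); next start ≥ 5 → (6,8); next start ≥ 8 → (8,9); next start ≥ 9 → (11,12); next start ≥ 12 → (13,15); next start ≥ 15 → (17,19).
Selected 7 observations.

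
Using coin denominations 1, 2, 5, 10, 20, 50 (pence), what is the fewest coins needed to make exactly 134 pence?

134 − 2×50→34 − 1×20→14 − 1×10→4 − 2×2→0
Total coins = 2 + 1 + 1 + 2 = 6

6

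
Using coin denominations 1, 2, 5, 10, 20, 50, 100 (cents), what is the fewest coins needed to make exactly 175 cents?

175 − 1×100→75 − 1×50→25 − 1×20→5 − 1×5→0
Total coins = 1 + 1 + 1 + 1 = 4

4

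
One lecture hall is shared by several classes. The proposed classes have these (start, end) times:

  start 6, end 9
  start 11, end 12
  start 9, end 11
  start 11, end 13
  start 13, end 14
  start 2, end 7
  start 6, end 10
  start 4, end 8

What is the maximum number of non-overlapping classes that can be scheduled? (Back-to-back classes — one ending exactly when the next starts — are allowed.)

By end time: (2,7), (4,8), (6,9), (6,10), (9,11), (11,12), (11,13), (13,14).
Pick (2,7); next start ≥ 7 → (9,11); next start ≥ 11 → (11,12); next start ≥ 12 → (13,14).
Selected 4 classes.

4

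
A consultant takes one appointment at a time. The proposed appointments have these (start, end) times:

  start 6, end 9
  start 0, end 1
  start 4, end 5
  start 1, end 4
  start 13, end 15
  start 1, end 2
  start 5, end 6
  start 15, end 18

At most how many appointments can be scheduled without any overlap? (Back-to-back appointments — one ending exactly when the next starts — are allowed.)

By end time: (0,1), (1,2), (1,4), (4,5), (5,6), (6,9), (13,15), (15,18).
Pick (0,1); next start ≥ 1 → (1,2); next start ≥ 2 → (4,5); next start ≥ 5 → (5,6); next start ≥ 6 → (6,9); next start ≥ 9 → (13,15); next start ≥ 15 → (15,18).
Selected 7 appointments.

7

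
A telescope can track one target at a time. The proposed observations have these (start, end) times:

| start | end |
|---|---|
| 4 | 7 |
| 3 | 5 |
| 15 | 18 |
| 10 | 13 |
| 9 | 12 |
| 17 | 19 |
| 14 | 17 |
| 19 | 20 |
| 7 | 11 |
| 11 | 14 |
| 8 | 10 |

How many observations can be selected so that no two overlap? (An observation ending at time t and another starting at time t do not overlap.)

Order by finish time; keep every interval that doesn't clash with the previous kept one.
Sorted by end: (3,5)  (4,7)  (8,10)  (7,11)  (9,12)  (10,13)  (11,14)  (14,17)  (15,18)  (17,19)  (19,20)
take (3,5); take (8,10); skip (7,11); take (10,13); take (14,17); take (17,19); take (19,20).
Selected 6 observations.

6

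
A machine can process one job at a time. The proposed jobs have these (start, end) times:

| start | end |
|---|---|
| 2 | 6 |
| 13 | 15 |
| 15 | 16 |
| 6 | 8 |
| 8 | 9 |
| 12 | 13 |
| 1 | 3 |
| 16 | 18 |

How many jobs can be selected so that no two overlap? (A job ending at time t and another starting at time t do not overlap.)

7

By end time: (1,3), (2,6), (6,8), (8,9), (12,13), (13,15), (15,16), (16,18).
Pick (1,3); next start ≥ 3 → (6,8); next start ≥ 8 → (8,9); next start ≥ 9 → (12,13); next start ≥ 13 → (13,15); next start ≥ 15 → (15,16); next start ≥ 16 → (16,18).
Selected 7 jobs.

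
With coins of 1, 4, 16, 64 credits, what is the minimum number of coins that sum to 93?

93 − 1×64→29 − 1×16→13 − 3×4→1 − 1×1→0
Total coins = 1 + 1 + 3 + 1 = 6

6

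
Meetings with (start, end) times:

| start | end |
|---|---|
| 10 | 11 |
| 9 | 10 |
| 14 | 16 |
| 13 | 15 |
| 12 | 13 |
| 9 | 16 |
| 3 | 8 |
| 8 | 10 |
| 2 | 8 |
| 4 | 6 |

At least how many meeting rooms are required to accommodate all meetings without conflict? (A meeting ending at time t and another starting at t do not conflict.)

The answer is the maximum number of intervals overlapping at any instant.
Events (time:±→running): 2:+→1 3:+→2 4:+→3 … peak 3.

3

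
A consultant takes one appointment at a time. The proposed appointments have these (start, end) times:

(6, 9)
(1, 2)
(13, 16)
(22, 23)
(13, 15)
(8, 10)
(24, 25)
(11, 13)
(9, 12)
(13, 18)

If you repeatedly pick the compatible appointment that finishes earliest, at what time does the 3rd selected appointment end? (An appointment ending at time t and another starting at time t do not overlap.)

12

Greedy by earliest finish: after sorting by end time, pick each interval compatible with the last pick.
Sorted by end: (1,2)  (6,9)  (8,10)  (9,12)  (11,13)  (13,15)  (13,16)  (13,18)  (22,23)  (24,25)
take (1,2); take (6,9); take (9,12); take (13,15); take (22,23); take (24,25).
Selected: (1,2) (6,9) (9,12) (13,15) (22,23) (24,25)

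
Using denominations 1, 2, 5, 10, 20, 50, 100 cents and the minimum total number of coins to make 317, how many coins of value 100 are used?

3

Use the largest denomination that fits, subtract, and repeat.
317 − 3×100→17 − 1×10→7 − 1×5→2 − 1×2→0
Count of 100: 3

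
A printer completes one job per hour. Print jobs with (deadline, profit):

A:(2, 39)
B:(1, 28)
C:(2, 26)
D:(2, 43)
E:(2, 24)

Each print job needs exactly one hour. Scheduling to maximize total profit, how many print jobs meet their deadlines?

2

Sort by profit descending; place each in the latest free slot ≤ its deadline.
Profit order: D=43 A=39 B=28 C=26 E=24
Assign: D→slot 2, A→slot 1, B skipped, C skipped, E skipped.
Slots: [1:A] [2:D]
2 of 5 scheduled.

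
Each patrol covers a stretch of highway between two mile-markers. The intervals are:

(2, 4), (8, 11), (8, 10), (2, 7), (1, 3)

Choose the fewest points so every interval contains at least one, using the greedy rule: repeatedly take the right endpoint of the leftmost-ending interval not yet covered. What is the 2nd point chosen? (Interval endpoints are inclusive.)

10

Sort by right endpoint; whenever an interval is uncovered, place a point at its right end.
By right end: [1,3]  [2,4]  [2,7]  [8,10]  [8,11]
[1,3] uncovered → point at 3; [8,10] uncovered → point at 10.
Points: 3, 10 (2 total).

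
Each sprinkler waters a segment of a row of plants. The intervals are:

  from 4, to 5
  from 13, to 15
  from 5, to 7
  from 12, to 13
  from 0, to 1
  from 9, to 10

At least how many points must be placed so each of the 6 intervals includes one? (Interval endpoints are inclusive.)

4

By right end: [0,1]  [4,5]  [5,7]  [9,10]  [12,13]  [13,15]
[0,1] uncovered → point at 1; [4,5] uncovered → point at 5; [9,10] uncovered → point at 10; [12,13] uncovered → point at 13.
Points: 1, 5, 10, 13 (4 total).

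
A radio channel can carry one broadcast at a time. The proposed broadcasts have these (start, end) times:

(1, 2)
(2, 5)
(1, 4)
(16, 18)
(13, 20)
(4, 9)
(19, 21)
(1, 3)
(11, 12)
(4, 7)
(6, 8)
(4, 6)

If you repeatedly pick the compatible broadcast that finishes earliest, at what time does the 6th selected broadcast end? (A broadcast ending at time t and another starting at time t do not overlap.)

21

Sort by end time and greedily take each interval whose start is ≥ the last chosen end.
By end time: (1,2), (1,3), (1,4), (2,5), (4,6), (4,7), (6,8), (4,9), (11,12), (16,18), (13,20), (19,21).
Pick (1,2); next start ≥ 2 → (2,5); next start ≥ 5 → (6,8); next start ≥ 8 → (11,12); next start ≥ 12 → (16,18); next start ≥ 18 → (19,21).
Selected: (1,2) (2,5) (6,8) (11,12) (16,18) (19,21)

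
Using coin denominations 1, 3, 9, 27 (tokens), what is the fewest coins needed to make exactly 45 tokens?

3

Use the largest denomination that fits, subtract, and repeat.
45 = 1×27 + 2×9
Total coins = 1 + 2 = 3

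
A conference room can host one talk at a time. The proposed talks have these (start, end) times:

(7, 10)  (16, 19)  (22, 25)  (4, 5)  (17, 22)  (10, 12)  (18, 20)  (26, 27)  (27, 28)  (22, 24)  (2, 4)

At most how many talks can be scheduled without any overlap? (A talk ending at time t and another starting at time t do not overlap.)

8

Sorted by end: (2,4)  (4,5)  (7,10)  (10,12)  (16,19)  (18,20)  (17,22)  (22,24)  (22,25)  (26,27)  (27,28)
take (2,4); take (4,5); take (7,10); take (10,12); take (16,19); take (22,24); skip (22,25); take (26,27); take (27,28).
Selected 8 talks.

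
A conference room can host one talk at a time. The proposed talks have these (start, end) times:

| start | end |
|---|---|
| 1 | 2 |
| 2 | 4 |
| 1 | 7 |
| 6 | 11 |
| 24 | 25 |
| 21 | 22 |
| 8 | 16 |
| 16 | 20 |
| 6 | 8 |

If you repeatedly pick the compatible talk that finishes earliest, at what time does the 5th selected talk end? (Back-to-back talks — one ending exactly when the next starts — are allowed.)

20

By end time: (1,2), (2,4), (1,7), (6,8), (6,11), (8,16), (16,20), (21,22), (24,25).
Pick (1,2); next start ≥ 2 → (2,4); next start ≥ 4 → (6,8); next start ≥ 8 → (8,16); next start ≥ 16 → (16,20); next start ≥ 20 → (21,22); next start ≥ 22 → (24,25).
Selected: (1,2) (2,4) (6,8) (8,16) (16,20) (21,22) (24,25)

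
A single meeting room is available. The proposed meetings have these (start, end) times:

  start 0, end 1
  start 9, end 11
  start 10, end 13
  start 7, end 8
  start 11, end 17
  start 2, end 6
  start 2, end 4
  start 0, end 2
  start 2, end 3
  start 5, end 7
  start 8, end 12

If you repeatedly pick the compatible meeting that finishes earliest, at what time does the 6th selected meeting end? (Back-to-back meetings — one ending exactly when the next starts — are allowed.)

Sorted by end: (0,1)  (0,2)  (2,3)  (2,4)  (2,6)  (5,7)  (7,8)  (9,11)  (8,12)  (10,13)  (11,17)
take (0,1); skip (0,2); take (2,3); take (5,7); take (7,8); take (9,11); skip (8,12); take (11,17).
Selected: (0,1) (2,3) (5,7) (7,8) (9,11) (11,17)

17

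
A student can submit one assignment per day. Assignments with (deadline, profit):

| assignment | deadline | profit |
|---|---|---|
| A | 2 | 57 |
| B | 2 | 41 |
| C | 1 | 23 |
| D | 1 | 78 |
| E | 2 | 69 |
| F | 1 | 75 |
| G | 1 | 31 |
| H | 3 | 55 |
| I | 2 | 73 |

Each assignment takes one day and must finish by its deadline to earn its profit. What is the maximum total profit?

Profit order: D=78 F=75 I=73 E=69 A=57 H=55 B=41 G=31 C=23
Assign: D→slot 1, F skipped, I→slot 2, E skipped, A skipped, H→slot 3, B skipped, G skipped, C skipped.
Slots: [1:D] [2:I] [3:H]
Profit = 78 + 73 + 55 = 206

206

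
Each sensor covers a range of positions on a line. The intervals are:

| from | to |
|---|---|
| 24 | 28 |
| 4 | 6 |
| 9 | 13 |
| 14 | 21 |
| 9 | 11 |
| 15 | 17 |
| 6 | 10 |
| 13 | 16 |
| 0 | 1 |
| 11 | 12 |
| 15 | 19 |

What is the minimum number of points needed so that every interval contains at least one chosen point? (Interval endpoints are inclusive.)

Sorted: [0,1] [4,6] [6,10] [9,11] [11,12] [9,13] [13,16] [15,17] [15,19] [14,21] [24,28]
{[0,1]} hit by 1; {[4,6],[6,10]} hit by 6; {[9,11],[11,12],[9,13]} hit by 11; {[13,16],[15,17],[15,19],[14,21]} hit by 16; {[24,28]} hit by 28.
Points: 1, 6, 11, 16, 28 (5 total).

5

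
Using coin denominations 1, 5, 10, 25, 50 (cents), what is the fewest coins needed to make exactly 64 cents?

6

64 − 1×50→14 − 1×10→4 − 4×1→0
Total coins = 1 + 1 + 4 = 6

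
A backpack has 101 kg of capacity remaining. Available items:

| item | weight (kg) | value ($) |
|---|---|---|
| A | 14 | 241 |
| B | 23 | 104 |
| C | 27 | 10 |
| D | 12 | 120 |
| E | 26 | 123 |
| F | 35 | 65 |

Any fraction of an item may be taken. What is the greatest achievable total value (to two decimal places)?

636.29

Greedy by value/weight ratio, highest first.
Ratios (sorted): A 17.21, D 10.00, E 4.73, B 4.52, F 1.86, C 0.37
take A (14 @ 241); take D (12 @ 120); take E (26 @ 123); take B (23 @ 104); take 26/35 of F → 48.29. Capacity used 101/101.
Total value = 636.29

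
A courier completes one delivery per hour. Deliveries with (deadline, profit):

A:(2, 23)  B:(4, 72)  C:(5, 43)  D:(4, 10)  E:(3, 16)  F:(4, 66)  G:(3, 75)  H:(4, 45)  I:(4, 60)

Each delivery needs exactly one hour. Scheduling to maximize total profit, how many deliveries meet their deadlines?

5

Profit order: G=75 B=72 F=66 I=60 H=45 C=43 A=23 E=16 D=10
Assign: G→slot 3, B→slot 4, F→slot 2, I→slot 1, H skipped, C→slot 5, A skipped, E skipped, D skipped.
Slots: [1:I] [2:F] [3:G] [4:B] [5:C]
5 of 9 scheduled.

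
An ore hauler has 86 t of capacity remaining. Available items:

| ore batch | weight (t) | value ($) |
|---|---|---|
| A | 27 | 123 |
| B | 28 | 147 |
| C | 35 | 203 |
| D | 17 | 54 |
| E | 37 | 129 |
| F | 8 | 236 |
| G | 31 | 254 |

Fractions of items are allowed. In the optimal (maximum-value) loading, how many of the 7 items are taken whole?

3

Ratios (sorted): F 29.50, G 8.19, C 5.80, B 5.25, A 4.56, E 3.49, D 3.18
take F (8 @ 236); take G (31 @ 254); take C (35 @ 203); take 12/28 of B → 63.00. Capacity used 86/86.
3 item(s) taken whole; one partial (take 12/28 of B).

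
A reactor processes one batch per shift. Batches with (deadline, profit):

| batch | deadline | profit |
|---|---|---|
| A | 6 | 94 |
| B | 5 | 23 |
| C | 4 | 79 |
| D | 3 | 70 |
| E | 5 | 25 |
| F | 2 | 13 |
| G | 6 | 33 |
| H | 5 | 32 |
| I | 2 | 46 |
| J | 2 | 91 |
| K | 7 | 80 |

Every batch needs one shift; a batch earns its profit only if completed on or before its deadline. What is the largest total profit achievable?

493

Sort by profit descending; place each in the latest free slot ≤ its deadline.
By profit: A(d6,94), J(d2,91), K(d7,80), C(d4,79), D(d3,70), I(d2,46), G(d6,33), H(d5,32), E(d5,25), B(d5,23), F(d2,13)
A→slot 6; J→slot 2; K→slot 7; C→slot 4; D→slot 3; I→slot 1; G→slot 5; H skipped; E skipped; B skipped; F skipped.
Profit = 46 + 91 + 70 + 79 + 33 + 94 + 80 = 493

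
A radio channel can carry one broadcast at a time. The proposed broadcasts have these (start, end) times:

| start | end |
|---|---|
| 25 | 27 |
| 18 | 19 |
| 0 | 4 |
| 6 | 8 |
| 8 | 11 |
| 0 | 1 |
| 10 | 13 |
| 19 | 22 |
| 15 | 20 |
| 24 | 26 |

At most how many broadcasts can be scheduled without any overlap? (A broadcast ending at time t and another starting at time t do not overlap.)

6

By end time: (0,1), (0,4), (6,8), (8,11), (10,13), (18,19), (15,20), (19,22), (24,26), (25,27).
Pick (0,1); next start ≥ 1 → (6,8); next start ≥ 8 → (8,11); next start ≥ 11 → (18,19); next start ≥ 19 → (19,22); next start ≥ 22 → (24,26).
Selected 6 broadcasts.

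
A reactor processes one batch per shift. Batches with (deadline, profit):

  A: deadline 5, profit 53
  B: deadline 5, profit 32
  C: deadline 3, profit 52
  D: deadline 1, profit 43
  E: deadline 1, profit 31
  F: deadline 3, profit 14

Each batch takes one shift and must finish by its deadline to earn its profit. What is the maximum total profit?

Profit order: A=53 C=52 D=43 B=32 E=31 F=14
Assign: A→slot 5, C→slot 3, D→slot 1, B→slot 4, E skipped, F→slot 2.
Slots: [1:D] [2:F] [3:C] [4:B] [5:A]
Profit = 43 + 14 + 52 + 32 + 53 = 194

194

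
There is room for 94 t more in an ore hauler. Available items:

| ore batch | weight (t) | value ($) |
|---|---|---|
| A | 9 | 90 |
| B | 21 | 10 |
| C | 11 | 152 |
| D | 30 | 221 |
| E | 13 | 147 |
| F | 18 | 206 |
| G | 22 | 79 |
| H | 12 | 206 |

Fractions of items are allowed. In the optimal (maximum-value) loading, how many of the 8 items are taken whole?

6

Greedy by value/weight ratio, highest first.
Ratios (sorted): H 17.17, C 13.82, F 11.44, E 11.31, A 10.00, D 7.37, G 3.59, B 0.48
take H (12 @ 206); take C (11 @ 152); take F (18 @ 206); take E (13 @ 147); take A (9 @ 90); take D (30 @ 221); take 1/22 of G → 3.59. Capacity used 94/94.
6 item(s) taken whole; one partial (take 1/22 of G).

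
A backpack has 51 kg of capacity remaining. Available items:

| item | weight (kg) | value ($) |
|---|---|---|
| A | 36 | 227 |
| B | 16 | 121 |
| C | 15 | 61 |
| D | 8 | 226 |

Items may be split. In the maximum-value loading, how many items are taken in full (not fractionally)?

Ratios (sorted): D 28.25, B 7.56, A 6.31, C 4.07
take D (8 @ 226); take B (16 @ 121); take 27/36 of A → 170.25. Capacity used 51/51.
2 item(s) taken whole; one partial (take 27/36 of A).

2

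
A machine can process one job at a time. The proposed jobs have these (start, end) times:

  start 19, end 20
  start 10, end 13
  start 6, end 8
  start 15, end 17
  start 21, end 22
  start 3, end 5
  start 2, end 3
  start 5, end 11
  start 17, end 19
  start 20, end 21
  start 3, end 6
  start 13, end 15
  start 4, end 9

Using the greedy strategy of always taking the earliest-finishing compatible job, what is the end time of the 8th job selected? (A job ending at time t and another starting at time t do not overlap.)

20

Order by finish time; keep every interval that doesn't clash with the previous kept one.
Sorted by end: (2,3)  (3,5)  (3,6)  (6,8)  (4,9)  (5,11)  (10,13)  (13,15)  (15,17)  (17,19)  (19,20)  (20,21)  (21,22)
take (2,3); take (3,5); skip (3,6); take (6,8); take (10,13); take (13,15); take (15,17); take (17,19); take (19,20); take (20,21); take (21,22).
Selected: (2,3) (3,5) (6,8) (10,13) (13,15) (15,17) (17,19) (19,20) (20,21) (21,22)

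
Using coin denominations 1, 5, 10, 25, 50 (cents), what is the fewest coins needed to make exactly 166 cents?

166 − 3×50→16 − 1×10→6 − 1×5→1 − 1×1→0
Total coins = 3 + 1 + 1 + 1 = 6

6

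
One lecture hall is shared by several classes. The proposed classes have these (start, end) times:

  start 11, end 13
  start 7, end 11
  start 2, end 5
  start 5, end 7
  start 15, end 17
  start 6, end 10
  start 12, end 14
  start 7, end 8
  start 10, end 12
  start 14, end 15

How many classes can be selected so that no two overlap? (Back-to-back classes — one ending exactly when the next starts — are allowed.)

By end time: (2,5), (5,7), (7,8), (6,10), (7,11), (10,12), (11,13), (12,14), (14,15), (15,17).
Pick (2,5); next start ≥ 5 → (5,7); next start ≥ 7 → (7,8); next start ≥ 8 → (10,12); next start ≥ 12 → (12,14); next start ≥ 14 → (14,15); next start ≥ 15 → (15,17).
Selected 7 classes.

7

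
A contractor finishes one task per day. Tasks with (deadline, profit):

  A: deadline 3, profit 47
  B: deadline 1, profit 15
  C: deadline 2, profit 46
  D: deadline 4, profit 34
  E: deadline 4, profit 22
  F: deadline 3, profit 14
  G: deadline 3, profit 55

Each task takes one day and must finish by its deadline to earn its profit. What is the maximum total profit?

182

Sort by profit descending; place each in the latest free slot ≤ its deadline.
By profit: G(d3,55), A(d3,47), C(d2,46), D(d4,34), E(d4,22), B(d1,15), F(d3,14)
G→slot 3; A→slot 2; C→slot 1; D→slot 4; E skipped; B skipped; F skipped.
Profit = 46 + 47 + 55 + 34 = 182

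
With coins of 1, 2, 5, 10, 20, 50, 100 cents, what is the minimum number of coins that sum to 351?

5

Greedy: take as many of the largest coin as possible, then repeat with the remainder.
351 = 3×100 + 1×50 + 1×1
Total coins = 3 + 1 + 1 = 5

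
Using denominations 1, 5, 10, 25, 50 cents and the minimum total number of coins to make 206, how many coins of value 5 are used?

1

Greedy: take as many of the largest coin as possible, then repeat with the remainder.
206 = 4×50 + 1×5 + 1×1
Count of 5: 1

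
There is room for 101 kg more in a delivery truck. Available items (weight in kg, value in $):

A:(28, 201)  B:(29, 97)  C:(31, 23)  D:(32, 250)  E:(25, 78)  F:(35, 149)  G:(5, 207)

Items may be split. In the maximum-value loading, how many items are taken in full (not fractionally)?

Sort by value per unit weight and fill in that order.
Ratios (sorted): G 41.40, D 7.81, A 7.18, F 4.26, B 3.34, E 3.12, C 0.74
take G (5 @ 207); take D (32 @ 250); take A (28 @ 201); take F (35 @ 149); take 1/29 of B → 3.34. Capacity used 101/101.
4 item(s) taken whole; one partial (take 1/29 of B).

4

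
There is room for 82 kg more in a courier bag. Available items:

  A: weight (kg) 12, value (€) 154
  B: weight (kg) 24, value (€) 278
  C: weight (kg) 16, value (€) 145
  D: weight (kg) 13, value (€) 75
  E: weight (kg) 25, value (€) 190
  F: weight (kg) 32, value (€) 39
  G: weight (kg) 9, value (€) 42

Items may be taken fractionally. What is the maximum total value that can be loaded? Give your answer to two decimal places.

Greedy by value/weight ratio, highest first.
Order: A (154/12=12.83) > B (278/24=11.58) > C (145/16=9.06) > E (190/25=7.60) > D (75/13=5.77) > G (42/9=4.67) > F (39/32=1.22)
Fill: take A (12 @ 154) → take B (24 @ 278) → take C (16 @ 145) → take E (25 @ 190) → take 5/13 of D → 28.85; 82/82 used.
Total value = 795.85

795.85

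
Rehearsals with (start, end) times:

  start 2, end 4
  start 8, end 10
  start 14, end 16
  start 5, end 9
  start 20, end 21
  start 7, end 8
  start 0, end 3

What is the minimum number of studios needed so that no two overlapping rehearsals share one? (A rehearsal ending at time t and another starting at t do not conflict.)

2

Count concurrent intervals with a sweep; the peak is the room count.
Events (time:±→running): 0:+→1 2:+→2 … peak 2.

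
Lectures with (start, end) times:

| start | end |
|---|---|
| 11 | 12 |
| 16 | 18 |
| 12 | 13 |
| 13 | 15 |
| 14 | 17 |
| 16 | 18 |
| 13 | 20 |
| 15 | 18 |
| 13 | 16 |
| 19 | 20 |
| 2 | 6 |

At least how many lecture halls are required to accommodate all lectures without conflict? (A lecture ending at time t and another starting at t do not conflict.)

5

Count concurrent intervals with a sweep; the peak is the room count.
Events (time:±→running): 2:+→1 6:-→0 11:+→1 12:-→0 12:+→1 13:-→0 13:+→1 13:+→2 13:+→3 14:+→4 15:-→3 15:+→4 16:-→3 16:+→4 16:+→5 … peak 5.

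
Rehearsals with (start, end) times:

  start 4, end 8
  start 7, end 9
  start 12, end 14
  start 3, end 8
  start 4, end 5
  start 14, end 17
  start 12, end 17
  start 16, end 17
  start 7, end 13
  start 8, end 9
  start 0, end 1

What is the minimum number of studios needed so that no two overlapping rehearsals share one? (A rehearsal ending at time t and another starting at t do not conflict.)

The answer is the maximum number of intervals overlapping at any instant.
starts: [0, 3, 4, 4, 7, 7, 8, 12, 12, 14, 16]
ends:   [1, 5, 8, 8, 9, 9, 13, 14, 17, 17, 17]
s0→1 e1→0 s3→1 s4→2 s4→3 e5→2 s7→3 s7→4  — peak 4.

4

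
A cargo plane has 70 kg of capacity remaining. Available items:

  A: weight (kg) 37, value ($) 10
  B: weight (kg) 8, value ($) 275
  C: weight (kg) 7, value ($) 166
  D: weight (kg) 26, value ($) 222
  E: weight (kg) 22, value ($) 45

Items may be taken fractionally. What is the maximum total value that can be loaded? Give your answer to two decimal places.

709.89

Order: B (275/8=34.38) > C (166/7=23.71) > D (222/26=8.54) > E (45/22=2.05) > A (10/37=0.27)
Fill: take B (8 @ 275) → take C (7 @ 166) → take D (26 @ 222) → take E (22 @ 45) → take 7/37 of A → 1.89; 70/70 used.
Total value = 709.89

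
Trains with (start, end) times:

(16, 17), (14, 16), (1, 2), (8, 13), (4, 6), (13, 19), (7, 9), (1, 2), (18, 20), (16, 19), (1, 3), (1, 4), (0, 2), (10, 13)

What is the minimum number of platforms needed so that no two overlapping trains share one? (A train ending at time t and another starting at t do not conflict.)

Count concurrent intervals with a sweep; the peak is the room count.
Events (time:±→running): 0:+→1 1:+→2 1:+→3 1:+→4 1:+→5 … peak 5.

5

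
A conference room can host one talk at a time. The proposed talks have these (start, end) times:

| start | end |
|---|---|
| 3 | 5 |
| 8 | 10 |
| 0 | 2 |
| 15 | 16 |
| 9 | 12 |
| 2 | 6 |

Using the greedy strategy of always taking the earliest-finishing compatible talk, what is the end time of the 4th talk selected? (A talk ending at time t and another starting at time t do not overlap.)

16

Sorted by end: (0,2)  (3,5)  (2,6)  (8,10)  (9,12)  (15,16)
take (0,2); take (3,5); skip (2,6); take (8,10); take (15,16).
Selected: (0,2) (3,5) (8,10) (15,16)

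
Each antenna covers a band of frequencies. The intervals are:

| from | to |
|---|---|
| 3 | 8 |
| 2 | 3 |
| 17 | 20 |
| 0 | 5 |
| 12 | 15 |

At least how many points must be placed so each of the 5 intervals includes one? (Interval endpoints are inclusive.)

Process intervals by earliest right end; each time one isn't hit yet, stab at its right endpoint.
By right end: [2,3]  [0,5]  [3,8]  [12,15]  [17,20]
[2,3] uncovered → point at 3; [12,15] uncovered → point at 15; [17,20] uncovered → point at 20.
Points: 3, 15, 20 (3 total).

3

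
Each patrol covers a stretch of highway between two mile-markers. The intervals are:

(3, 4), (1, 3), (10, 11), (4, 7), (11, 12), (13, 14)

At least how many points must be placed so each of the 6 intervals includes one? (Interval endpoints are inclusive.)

Sort by right endpoint; whenever an interval is uncovered, place a point at its right end.
Sorted: [1,3] [3,4] [4,7] [10,11] [11,12] [13,14]
{[1,3],[3,4]} hit by 3; {[4,7]} hit by 7; {[10,11],[11,12]} hit by 11; {[13,14]} hit by 14.
Points: 3, 7, 11, 14 (4 total).

4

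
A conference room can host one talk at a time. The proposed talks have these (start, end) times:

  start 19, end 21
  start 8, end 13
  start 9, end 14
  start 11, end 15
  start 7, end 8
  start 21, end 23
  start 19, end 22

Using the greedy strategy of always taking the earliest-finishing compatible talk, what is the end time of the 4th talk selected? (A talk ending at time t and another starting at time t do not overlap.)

23

Sorted by end: (7,8)  (8,13)  (9,14)  (11,15)  (19,21)  (19,22)  (21,23)
take (7,8); take (8,13); take (19,21); take (21,23).
Selected: (7,8) (8,13) (19,21) (21,23)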